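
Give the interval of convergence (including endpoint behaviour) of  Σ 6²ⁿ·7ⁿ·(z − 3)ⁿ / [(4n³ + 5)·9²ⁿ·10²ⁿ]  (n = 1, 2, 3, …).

Apply the ratio test: |a_{n+1}| / |a_n| = [(4n³ + 5)/(4(n+1)³ + 5)] · 36·7/(81·100), which tends to 7/225 as n → ∞.
The series converges when 7/225 · |z − 3| < 1, giving R = 225/7.
When z = 246/7, absolute convergence follows by limit comparison with Σ 1/n³.
When z = -204/7, absolute convergence follows by limit comparison with Σ 1/n³.

[-204/7, 246/7]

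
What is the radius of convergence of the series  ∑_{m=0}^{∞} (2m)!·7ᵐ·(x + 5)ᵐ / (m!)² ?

R = 1/28

Ratio test: |a_{m+1}/a_m| = (2m+1)·(2m+2)/(m+1)² · 7 → 28 as m → ∞.
The series converges when 28 · |x + 5| < 1, giving R = 1/28.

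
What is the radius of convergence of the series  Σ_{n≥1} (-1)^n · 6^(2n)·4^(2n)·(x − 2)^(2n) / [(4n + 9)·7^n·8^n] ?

Ratio test: |a_{n+1}/a_n| = [(4n + 9)/(4(n+1) + 9)] · 36·16/(7·8) → 72/7 as n → ∞.
Writing y = (x − 2)², the series in y has radius 7/72, so |x − 2| < √(7/72) and R = √14/12.

R = √14/12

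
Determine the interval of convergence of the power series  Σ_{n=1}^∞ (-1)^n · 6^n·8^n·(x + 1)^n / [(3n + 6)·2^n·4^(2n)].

(-5/3, -1/3]

The ratio of consecutive coefficients is [(3n + 6)/(3(n+1) + 6)] · 6·8/(2·16) → 3/2.
Thus R = 1/(3/2) = 2/3.
Check x = -1/3: an alternating series whose terms decrease to 0 in absolute value, so it converges by the Leibniz criterion.
When x = -5/3, the terms behave like c/n; limit comparison with the harmonic series gives divergence.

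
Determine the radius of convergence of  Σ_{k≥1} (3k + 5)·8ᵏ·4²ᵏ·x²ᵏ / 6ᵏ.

R = √3/8

Apply the ratio test: |a_{k+1}| / |a_k| = [(3(k+1) + 5)/(3k + 5)] · 8·16/6, which tends to 64/3 as k → ∞.
Writing y = x², the series in y has radius 3/64, so |x| < √(3/64) and R = √3/8.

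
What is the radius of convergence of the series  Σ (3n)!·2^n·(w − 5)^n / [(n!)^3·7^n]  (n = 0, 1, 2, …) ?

R = 7/54

The ratio of consecutive coefficients is (3n+1)·(3n+2)·(3n+3)/(n+1)³ · 2/7 → 54/7.
The series converges when 54/7 · |w − 5| < 1, giving R = 7/54.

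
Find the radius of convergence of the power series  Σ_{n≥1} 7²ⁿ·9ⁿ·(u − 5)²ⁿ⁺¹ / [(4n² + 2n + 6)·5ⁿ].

Ratio test: |a_{n+1}/a_n| = [(4n² + 2n + 6)/(4(n+1)² + 2(n+1) + 6)] · 49·9/5 → 441/5 as n → ∞.
Successive powers of (u − 5) differ by 2, so the series converges when |u − 5|² · 441/5 < 1, i.e. |u − 5| < √(5/441). So R = √5/21.

R = √5/21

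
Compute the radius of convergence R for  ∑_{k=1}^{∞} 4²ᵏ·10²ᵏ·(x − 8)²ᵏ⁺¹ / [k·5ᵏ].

R = √5/40

By the ratio test, |a_{k+1}/a_k| = [k/(k+1)] · 16·100/5 → 320.
Successive powers of (x − 8) differ by 2, so the series converges when |x − 8|² · 320 < 1, i.e. |x − 8| < √(1/320). So R = √5/40.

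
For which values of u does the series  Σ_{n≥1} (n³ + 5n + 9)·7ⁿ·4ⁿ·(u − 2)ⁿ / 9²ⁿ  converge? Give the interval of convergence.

(-25/28, 137/28)

By the ratio test, |a_{n+1}/a_n| = [((n+1)³ + 5(n+1) + 9)/(n³ + 5n + 9)] · 7·4/81 → 28/81.
Thus R = 1/(28/81) = 81/28.
When u = 137/28, the terms do not tend to 0, so the series diverges.
When u = -25/28, the terms do not tend to 0, so the series diverges.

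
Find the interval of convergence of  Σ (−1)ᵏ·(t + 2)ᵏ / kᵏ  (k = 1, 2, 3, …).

(−∞, ∞)

Root test: |a_k|^(1/k) = 1/k → 0.
Since the k-th root of |a_k| tends to 0, the series converges for all real t; R = ∞.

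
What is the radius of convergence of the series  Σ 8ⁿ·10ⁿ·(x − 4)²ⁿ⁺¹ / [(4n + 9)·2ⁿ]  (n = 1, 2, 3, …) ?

R = √10/20

By the ratio test, |a_{n+1}/a_n| = [(4n + 9)/(4(n+1) + 9)] · 8·10/2 → 40.
Successive powers of (x − 4) differ by 2, so the series converges when |x − 4|² · 40 < 1, i.e. |x − 4| < √(1/40). So R = √10/20.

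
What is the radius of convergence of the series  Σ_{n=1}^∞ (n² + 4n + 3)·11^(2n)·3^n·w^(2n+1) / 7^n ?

By the ratio test, |a_{n+1}/a_n| = [((n+1)² + 4(n+1) + 3)/(n² + 4n + 3)] · 121·3/7 → 363/7.
Successive powers of w differ by 2, so the series converges when |w|² · 363/7 < 1, i.e. |w| < √(7/363). So R = √21/33.

R = √21/33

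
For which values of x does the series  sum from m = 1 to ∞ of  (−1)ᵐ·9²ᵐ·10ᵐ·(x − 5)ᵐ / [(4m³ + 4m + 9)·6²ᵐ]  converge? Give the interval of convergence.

Apply the ratio test: |a_{m+1}| / |a_m| = [(4m³ + 4m + 9)/(4(m+1)³ + 4(m+1) + 9)] · 81·10/36, which tends to 45/2 as m → ∞.
The series converges when 45/2 · |x − 5| < 1, giving R = 2/45.
Endpoint x = 227/45: the terms are on the order of 1/m³, so the series converges absolutely by comparison with the p-series (p = 3 > 1).
When x = 223/45, the terms are on the order of 1/m³, so the series converges absolutely by comparison with the p-series (p = 3 > 1).

[223/45, 227/45]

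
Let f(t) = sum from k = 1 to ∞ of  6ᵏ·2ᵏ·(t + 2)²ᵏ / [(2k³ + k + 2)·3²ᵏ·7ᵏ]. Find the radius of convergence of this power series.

R = √21/2

Ratio test: |a_{k+1}/a_k| = [(2k³ + k + 2)/(2(k+1)³ + (k+1) + 2)] · 6·2/(9·7) → 4/21 as k → ∞.
Writing y = (t + 2)², the series in y has radius 21/4, so |t + 2| < √(21/4) and R = √21/2.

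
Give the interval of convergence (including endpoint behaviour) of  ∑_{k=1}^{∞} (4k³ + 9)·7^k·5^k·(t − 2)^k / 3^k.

(67/35, 73/35)

Apply the ratio test: |a_{k+1}| / |a_k| = [(4(k+1)³ + 9)/(4k³ + 9)] · 7·5/3, which tends to 35/3 as k → ∞.
Thus R = 1/(35/3) = 3/35.
At t = 73/35: the terms do not tend to 0, so the series diverges.
At t = 67/35: the terms have absolute value of order k³, which does not tend to 0, so the series diverges by the divergence test.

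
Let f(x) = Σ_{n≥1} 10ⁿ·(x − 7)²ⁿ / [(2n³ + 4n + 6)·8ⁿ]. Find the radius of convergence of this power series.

R = 2√5/5

Ratio test: |a_{n+1}/a_n| = [(2n³ + 4n + 6)/(2(n+1)³ + 4(n+1) + 6)] · 10/8 → 5/4 as n → ∞.
Writing y = (x − 7)², the series in y has radius 4/5, so |x − 7| < √(4/5) and R = 2√5/5.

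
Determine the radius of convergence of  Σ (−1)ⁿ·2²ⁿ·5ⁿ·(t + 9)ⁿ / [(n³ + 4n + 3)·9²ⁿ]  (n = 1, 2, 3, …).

R = 81/20

The ratio of consecutive coefficients is [(n³ + 4n + 3)/((n+1)³ + 4(n+1) + 3)] · 4·5/81 → 20/81.
The series converges when 20/81 · |t + 9| < 1, giving R = 81/20.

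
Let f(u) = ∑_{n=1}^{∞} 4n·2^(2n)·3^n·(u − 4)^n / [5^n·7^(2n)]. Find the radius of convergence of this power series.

R = 245/12

The ratio of consecutive coefficients is [4(n+1)/4n] · 4·3/(5·49) → 12/245.
Thus R = 1/(12/245) = 245/12.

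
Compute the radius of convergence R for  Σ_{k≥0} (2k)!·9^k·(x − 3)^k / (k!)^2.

Apply the ratio test: |a_{k+1}| / |a_k| = (2k+1)·(2k+2)/(k+1)² · 9, which tends to 36 as k → ∞.
Convergence for |x − 3| · 36 < 1, i.e. |x − 3| < 1/36. So R = 1/36.

R = 1/36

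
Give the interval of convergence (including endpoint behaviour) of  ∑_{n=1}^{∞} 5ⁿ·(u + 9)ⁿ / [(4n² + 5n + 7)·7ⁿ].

The ratio of consecutive coefficients is [(4n² + 5n + 7)/(4(n+1)² + 5(n+1) + 7)] · 5/7 → 5/7.
The series converges when 5/7 · |u + 9| < 1, giving R = 7/5.
Endpoint u = -38/5: absolute convergence follows by limit comparison with Σ 1/n².
At u = -52/5: absolute convergence follows by limit comparison with Σ 1/n².

[-52/5, -38/5]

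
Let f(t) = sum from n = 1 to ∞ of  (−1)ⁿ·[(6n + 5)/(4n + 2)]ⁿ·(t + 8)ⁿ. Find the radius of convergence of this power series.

R = 2/3

By the Cauchy root test, |a_n|^(1/n) = (6n + 5)/(4n + 2) → 3/2.
Thus R = 1/(3/2) = 2/3.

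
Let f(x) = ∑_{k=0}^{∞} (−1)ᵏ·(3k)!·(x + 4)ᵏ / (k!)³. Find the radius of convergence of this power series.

R = 1/27

The ratio of consecutive coefficients is (3k+1)·(3k+2)·(3k+3)/(k+1)³ → 27.
Convergence for |x + 4| · 27 < 1, i.e. |x + 4| < 1/27. So R = 1/27.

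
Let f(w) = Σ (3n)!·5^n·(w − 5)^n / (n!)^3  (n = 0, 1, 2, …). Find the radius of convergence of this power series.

R = 1/135

By the ratio test, |a_{n+1}/a_n| = (3n+1)·(3n+2)·(3n+3)/(n+1)³ · 5 → 135.
Hence the series converges for |w − 5| < 1/(135) = 1/135, so the radius of convergence is 1/135.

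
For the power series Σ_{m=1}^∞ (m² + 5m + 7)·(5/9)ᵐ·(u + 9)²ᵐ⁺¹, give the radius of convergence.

R = 3√5/5

The ratio of consecutive coefficients is [((m+1)² + 5(m+1) + 7)/(m² + 5m + 7)] · 5/9 → 5/9.
Successive powers of (u + 9) differ by 2, so the series converges when |u + 9|² · 5/9 < 1, i.e. |u + 9| < √(9/5). So R = 3√5/5.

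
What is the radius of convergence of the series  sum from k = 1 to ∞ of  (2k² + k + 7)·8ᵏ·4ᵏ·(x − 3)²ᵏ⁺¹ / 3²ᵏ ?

R = 3√2/8

Ratio test: |a_{k+1}/a_k| = [(2(k+1)² + (k+1) + 7)/(2k² + k + 7)] · 8·4/9 → 32/9 as k → ∞.
Since the exponent of (x − 3) increases by 2 each term, convergence requires |x − 3|² < 9/32, hence R = 3√2/8.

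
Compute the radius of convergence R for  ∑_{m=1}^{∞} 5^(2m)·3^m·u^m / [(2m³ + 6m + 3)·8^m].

Apply the ratio test: |a_{m+1}| / |a_m| = [(2m³ + 6m + 3)/(2(m+1)³ + 6(m+1) + 3)] · 25·3/8, which tends to 75/8 as m → ∞.
The series converges when 75/8 · |u| < 1, giving R = 8/75.

R = 8/75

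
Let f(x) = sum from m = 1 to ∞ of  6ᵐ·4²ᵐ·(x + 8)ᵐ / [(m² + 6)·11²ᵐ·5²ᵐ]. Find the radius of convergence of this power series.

R = 3025/96

By the ratio test, |a_{m+1}/a_m| = [(m² + 6)/((m+1)² + 6)] · 6·16/(121·25) → 96/3025.
Thus R = 1/(96/3025) = 3025/96.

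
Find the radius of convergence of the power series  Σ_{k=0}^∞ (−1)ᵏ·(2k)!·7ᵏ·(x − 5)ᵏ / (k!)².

R = 1/28

Apply the ratio test: |a_{k+1}| / |a_k| = (2k+1)·(2k+2)/(k+1)² · 7, which tends to 28 as k → ∞.
The series converges when 28 · |x − 5| < 1, giving R = 1/28.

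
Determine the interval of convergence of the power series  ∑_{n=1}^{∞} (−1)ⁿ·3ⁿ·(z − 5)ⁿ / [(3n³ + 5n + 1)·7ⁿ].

[8/3, 22/3]

The ratio of consecutive coefficients is [(3n³ + 5n + 1)/(3(n+1)³ + 5(n+1) + 1)] · 3/7 → 3/7.
Hence the series converges for |z − 5| < 1/(3/7) = 7/3, so the radius of convergence is 7/3.
At z = 22/3: the terms are on the order of 1/n³, so the series converges absolutely by comparison with the p-series (p = 3 > 1).
When z = 8/3, absolute convergence follows by limit comparison with Σ 1/n³.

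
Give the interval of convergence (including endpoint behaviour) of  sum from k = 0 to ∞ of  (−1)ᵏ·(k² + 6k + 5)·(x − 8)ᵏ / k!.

Apply the ratio test: |a_{k+1}| / |a_k| = ((k+1)² + 6(k+1) + 5)/(k² + 6k + 5) · 1/(k+1), which tends to 0 as k → ∞.
The ratio tends to 0 regardless of x, hence R = ∞.

(−∞, ∞)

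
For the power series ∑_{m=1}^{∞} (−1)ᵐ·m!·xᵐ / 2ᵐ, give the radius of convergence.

Apply the ratio test: |a_{m+1}| / |a_m| = (m+1) · 1/2, which tends to ∞ as m → ∞.
Since the ratio → ∞, the series diverges for every x ≠ 0, and R = 0.

R = 0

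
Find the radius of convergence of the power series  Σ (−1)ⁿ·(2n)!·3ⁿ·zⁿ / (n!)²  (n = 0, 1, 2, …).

The ratio of consecutive coefficients is (2n+1)·(2n+2)/(n+1)² · 3 → 12.
The series converges when 12 · |z| < 1, giving R = 1/12.

R = 1/12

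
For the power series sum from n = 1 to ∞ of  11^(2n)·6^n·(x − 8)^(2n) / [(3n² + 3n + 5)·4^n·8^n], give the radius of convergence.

R = 4√3/33

The ratio of consecutive coefficients is [(3n² + 3n + 5)/(3(n+1)² + 3(n+1) + 5)] · 121·6/(4·8) → 363/16.
Since the exponent of (x − 8) increases by 2 each term, convergence requires |x − 8|² < 16/363, hence R = 4√3/33.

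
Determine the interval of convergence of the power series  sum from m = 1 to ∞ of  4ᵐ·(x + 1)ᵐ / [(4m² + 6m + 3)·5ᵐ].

[-9/4, 1/4]

By the ratio test, |a_{m+1}/a_m| = [(4m² + 6m + 3)/(4(m+1)² + 6(m+1) + 3)] · 4/5 → 4/5.
Thus R = 1/(4/5) = 5/4.
Check x = 1/4: the terms are on the order of 1/m², so the series converges absolutely by comparison with the p-series (p = 2 > 1).
At x = -9/4: absolute convergence follows by limit comparison with Σ 1/m².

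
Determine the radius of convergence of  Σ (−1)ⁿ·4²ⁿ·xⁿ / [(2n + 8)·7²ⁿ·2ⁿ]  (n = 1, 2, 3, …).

R = 49/8

The ratio of consecutive coefficients is [(2n + 8)/(2(n+1) + 8)] · 16/(49·2) → 8/49.
Thus R = 1/(8/49) = 49/8.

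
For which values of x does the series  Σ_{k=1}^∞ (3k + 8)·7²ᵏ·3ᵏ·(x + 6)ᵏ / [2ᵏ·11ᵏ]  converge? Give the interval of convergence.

The ratio of consecutive coefficients is [(3(k+1) + 8)/(3k + 8)] · 49·3/(2·11) → 147/22.
Hence the series converges for |x + 6| < 1/(147/22) = 22/147, so the radius of convergence is 22/147.
At x = -860/147: the terms do not tend to 0, so the series diverges.
At x = -904/147: the k-th term does not approach 0; divergence by the term test.

(-904/147, -860/147)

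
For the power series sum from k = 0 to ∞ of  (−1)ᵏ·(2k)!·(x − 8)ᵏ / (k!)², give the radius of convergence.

R = 1/4

The ratio of consecutive coefficients is (2k+1)·(2k+2)/(k+1)² → 4.
Convergence for |x − 8| · 4 < 1, i.e. |x − 8| < 1/4. So R = 1/4.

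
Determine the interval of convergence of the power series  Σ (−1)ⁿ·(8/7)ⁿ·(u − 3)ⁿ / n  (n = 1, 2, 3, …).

(17/8, 31/8]

Ratio test: |a_{n+1}/a_n| = [n/(n+1)] · 8/7 → 8/7 as n → ∞.
Thus R = 1/(8/7) = 7/8.
Check u = 31/8: the terms alternate in sign and decrease monotonically to 0 in absolute value (size ~ c/n), so the alternating series test gives convergence.
When u = 17/8, the terms behave like c/n; limit comparison with the harmonic series gives divergence.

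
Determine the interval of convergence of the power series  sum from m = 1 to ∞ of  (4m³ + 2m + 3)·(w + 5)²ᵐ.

The ratio of consecutive coefficients is (4(m+1)³ + 2(m+1) + 3)/(4m³ + 2m + 3) → 1.
Writing y = (w + 5)², the series in y has radius 1, so |w + 5| < √(1) = 1 and R = 1.
Check w = -4: the terms do not tend to 0, so the series diverges.
Check w = -6: the m-th term does not approach 0; divergence by the term test.

(-6, -4)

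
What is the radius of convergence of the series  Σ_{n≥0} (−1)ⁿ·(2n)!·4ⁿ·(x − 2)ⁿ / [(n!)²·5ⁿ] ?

R = 5/16

The ratio of consecutive coefficients is (2n+1)·(2n+2)/(n+1)² · 4/5 → 16/5.
The series converges when 16/5 · |x − 2| < 1, giving R = 5/16.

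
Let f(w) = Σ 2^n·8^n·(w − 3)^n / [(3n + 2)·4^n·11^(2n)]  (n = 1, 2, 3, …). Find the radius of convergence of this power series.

By the ratio test, |a_{n+1}/a_n| = [(3n + 2)/(3(n+1) + 2)] · 2·8/(4·121) → 4/121.
Hence the series converges for |w − 3| < 1/(4/121) = 121/4, so the radius of convergence is 121/4.

R = 121/4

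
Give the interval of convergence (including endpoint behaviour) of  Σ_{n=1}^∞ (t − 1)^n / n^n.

By the Cauchy root test, |a_n|^(1/n) = 1/n → 0.
The limit is 0 for every t, so R = ∞.

(−∞, ∞)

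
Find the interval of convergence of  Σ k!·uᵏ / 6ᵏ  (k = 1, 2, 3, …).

The ratio of consecutive coefficients is (k+1) · 1/6 → ∞.
The ratio grows without bound, so the series diverges whenever u ≠ 0; it converges only at u = 0. R = 0.

{0}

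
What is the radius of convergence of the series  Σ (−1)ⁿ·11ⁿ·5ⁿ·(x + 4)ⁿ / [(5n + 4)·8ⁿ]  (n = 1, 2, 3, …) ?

R = 8/55

The ratio of consecutive coefficients is [(5n + 4)/(5(n+1) + 4)] · 11·5/8 → 55/8.
Convergence for |x + 4| · 55/8 < 1, i.e. |x + 4| < 8/55. So R = 8/55.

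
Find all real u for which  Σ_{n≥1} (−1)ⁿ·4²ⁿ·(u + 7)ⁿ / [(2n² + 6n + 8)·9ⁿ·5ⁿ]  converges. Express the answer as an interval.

[-157/16, -67/16]

Ratio test: |a_{n+1}/a_n| = [(2n² + 6n + 8)/(2(n+1)² + 6(n+1) + 8)] · 16/(9·5) → 16/45 as n → ∞.
Hence the series converges for |u + 7| < 1/(16/45) = 45/16, so the radius of convergence is 45/16.
Endpoint u = -67/16: absolute convergence follows by limit comparison with Σ 1/n².
When u = -157/16, the series is dominated by a constant times Σ 1/n², which converges (p = 2 > 1).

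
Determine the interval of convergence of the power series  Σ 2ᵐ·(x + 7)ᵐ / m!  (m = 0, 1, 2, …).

Ratio test: |a_{m+1}/a_m| = 2 · 1/(m+1) → 0 as m → ∞.
The ratio tends to 0 regardless of x, hence R = ∞.

(−∞, ∞)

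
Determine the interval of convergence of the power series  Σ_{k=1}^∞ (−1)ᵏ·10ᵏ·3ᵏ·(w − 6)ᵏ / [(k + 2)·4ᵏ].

By the ratio test, |a_{k+1}/a_k| = [(k + 2)/((k+1) + 2)] · 10·3/4 → 15/2.
The series converges when 15/2 · |w − 6| < 1, giving R = 2/15.
When w = 92/15, an alternating series whose terms decrease to 0 in absolute value, so it converges by the Leibniz criterion.
Check w = 88/15: comparison with the harmonic series Σ 1/k shows the series diverges.

(88/15, 92/15]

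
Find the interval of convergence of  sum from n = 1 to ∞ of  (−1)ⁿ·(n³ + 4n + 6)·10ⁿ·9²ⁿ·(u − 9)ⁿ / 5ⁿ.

Apply the ratio test: |a_{n+1}| / |a_n| = [((n+1)³ + 4(n+1) + 6)/(n³ + 4n + 6)] · 10·81/5, which tends to 162 as n → ∞.
Hence the series converges for |u − 9| < 1/(162) = 1/162, so the radius of convergence is 1/162.
At u = 1459/162: the n-th term does not approach 0; divergence by the term test.
Endpoint u = 1457/162: the n-th term does not approach 0; divergence by the term test.

(1457/162, 1459/162)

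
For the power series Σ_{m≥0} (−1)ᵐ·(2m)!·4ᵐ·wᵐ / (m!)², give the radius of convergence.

Ratio test: |a_{m+1}/a_m| = (2m+1)·(2m+2)/(m+1)² · 4 → 16 as m → ∞.
Convergence for |w| · 16 < 1, i.e. |w| < 1/16. So R = 1/16.

R = 1/16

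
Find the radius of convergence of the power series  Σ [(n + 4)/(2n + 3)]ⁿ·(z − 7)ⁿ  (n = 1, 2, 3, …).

Applying the root test, |a_n|^(1/n) = (n + 4)/(2n + 3) → 1/2.
The series converges when 1/2 · |z − 7| < 1, giving R = 2.

R = 2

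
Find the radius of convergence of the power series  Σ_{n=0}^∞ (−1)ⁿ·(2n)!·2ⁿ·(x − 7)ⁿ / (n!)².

R = 1/8

By the ratio test, |a_{n+1}/a_n| = (2n+1)·(2n+2)/(n+1)² · 2 → 8.
Hence the series converges for |x − 7| < 1/(8) = 1/8, so the radius of convergence is 1/8.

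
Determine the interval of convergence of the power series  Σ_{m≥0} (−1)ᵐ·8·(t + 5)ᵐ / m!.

(−∞, ∞)

By the ratio test, |a_{m+1}/a_m| = 8/8 · 1/(m+1) → 0.
The limit is 0, so the series converges for all t; R = ∞.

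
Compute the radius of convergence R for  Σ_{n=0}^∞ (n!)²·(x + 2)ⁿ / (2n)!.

R = 4

By the ratio test, |a_{n+1}/a_n| = (n+1)²/[(2n+1)·(2n+2)] → 1/4.
Convergence for |x + 2| · 1/4 < 1, i.e. |x + 2| < 4. So R = 4.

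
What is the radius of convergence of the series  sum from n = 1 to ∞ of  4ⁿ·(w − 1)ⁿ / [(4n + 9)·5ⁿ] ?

R = 5/4

Ratio test: |a_{n+1}/a_n| = [(4n + 9)/(4(n+1) + 9)] · 4/5 → 4/5 as n → ∞.
Thus R = 1/(4/5) = 5/4.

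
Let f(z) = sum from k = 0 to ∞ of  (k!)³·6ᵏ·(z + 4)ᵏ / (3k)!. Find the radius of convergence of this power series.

By the ratio test, |a_{k+1}/a_k| = (k+1)³/[(3k+1)·(3k+2)·(3k+3)] · 6 → 2/9.
Convergence for |z + 4| · 2/9 < 1, i.e. |z + 4| < 9/2. So R = 9/2.

R = 9/2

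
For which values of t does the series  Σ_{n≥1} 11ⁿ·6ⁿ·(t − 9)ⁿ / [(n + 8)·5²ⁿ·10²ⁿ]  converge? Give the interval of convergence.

The ratio of consecutive coefficients is [(n + 8)/((n+1) + 8)] · 11·6/(25·100) → 33/1250.
Thus R = 1/(33/1250) = 1250/33.
Check t = 1547/33: comparison with the harmonic series Σ 1/n shows the series diverges.
Check t = -953/33: convergence follows from the alternating series test (terms decrease monotonically to 0).

[-953/33, 1547/33)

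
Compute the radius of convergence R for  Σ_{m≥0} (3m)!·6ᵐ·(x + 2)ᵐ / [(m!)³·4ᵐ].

R = 2/81

By the ratio test, |a_{m+1}/a_m| = (3m+1)·(3m+2)·(3m+3)/(m+1)³ · 6/4 → 81/2.
Convergence for |x + 2| · 81/2 < 1, i.e. |x + 2| < 2/81. So R = 2/81.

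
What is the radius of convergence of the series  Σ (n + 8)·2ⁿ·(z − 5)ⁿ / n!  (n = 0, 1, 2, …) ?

R = ∞

Ratio test: |a_{n+1}/a_n| = ((n+1) + 8)/(n + 8) · 2 · 1/(n+1) → 0 as n → ∞.
The ratio tends to 0 regardless of z, hence R = ∞.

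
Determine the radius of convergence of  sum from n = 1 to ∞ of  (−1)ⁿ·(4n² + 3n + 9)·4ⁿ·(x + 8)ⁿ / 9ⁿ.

By the ratio test, |a_{n+1}/a_n| = [(4(n+1)² + 3(n+1) + 9)/(4n² + 3n + 9)] · 4/9 → 4/9.
Thus R = 1/(4/9) = 9/4.

R = 9/4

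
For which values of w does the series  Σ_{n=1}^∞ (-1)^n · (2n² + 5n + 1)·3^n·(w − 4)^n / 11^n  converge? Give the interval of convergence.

(1/3, 23/3)

The ratio of consecutive coefficients is [(2(n+1)² + 5(n+1) + 1)/(2n² + 5n + 1)] · 3/11 → 3/11.
Hence the series converges for |w − 4| < 1/(3/11) = 11/3, so the radius of convergence is 11/3.
Endpoint w = 23/3: the n-th term does not approach 0; divergence by the term test.
When w = 1/3, the terms do not tend to 0, so the series diverges.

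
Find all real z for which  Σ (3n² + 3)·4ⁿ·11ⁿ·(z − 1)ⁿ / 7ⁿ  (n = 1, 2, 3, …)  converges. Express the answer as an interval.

Apply the ratio test: |a_{n+1}| / |a_n| = [(3(n+1)² + 3)/(3n² + 3)] · 4·11/7, which tends to 44/7 as n → ∞.
The series converges when 44/7 · |z − 1| < 1, giving R = 7/44.
When z = 51/44, the n-th term does not approach 0; divergence by the term test.
Endpoint z = 37/44: the terms do not tend to 0, so the series diverges.

(37/44, 51/44)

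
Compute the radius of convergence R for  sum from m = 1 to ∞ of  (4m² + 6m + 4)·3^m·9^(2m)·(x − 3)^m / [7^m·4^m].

R = 28/243

The ratio of consecutive coefficients is [(4(m+1)² + 6(m+1) + 4)/(4m² + 6m + 4)] · 3·81/(7·4) → 243/28.
Hence the series converges for |x − 3| < 1/(243/28) = 28/243, so the radius of convergence is 28/243.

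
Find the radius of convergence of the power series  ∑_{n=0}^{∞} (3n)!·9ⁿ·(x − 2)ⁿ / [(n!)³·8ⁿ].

By the ratio test, |a_{n+1}/a_n| = (3n+1)·(3n+2)·(3n+3)/(n+1)³ · 9/8 → 243/8.
Convergence for |x − 2| · 243/8 < 1, i.e. |x − 2| < 8/243. So R = 8/243.

R = 8/243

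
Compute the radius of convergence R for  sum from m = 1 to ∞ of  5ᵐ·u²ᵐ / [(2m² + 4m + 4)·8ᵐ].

By the ratio test, |a_{m+1}/a_m| = [(2m² + 4m + 4)/(2(m+1)² + 4(m+1) + 4)] · 5/8 → 5/8.
Successive powers of u differ by 2, so the series converges when |u|² · 5/8 < 1, i.e. |u| < √(8/5). So R = 2√10/5.

R = 2√10/5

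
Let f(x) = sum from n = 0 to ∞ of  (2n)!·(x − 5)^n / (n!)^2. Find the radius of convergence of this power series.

R = 1/4

Apply the ratio test: |a_{n+1}| / |a_n| = (2n+1)·(2n+2)/(n+1)², which tends to 4 as n → ∞.
Thus R = 1/(4) = 1/4.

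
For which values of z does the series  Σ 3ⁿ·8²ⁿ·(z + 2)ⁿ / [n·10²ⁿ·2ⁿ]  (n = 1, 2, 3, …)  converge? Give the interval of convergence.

[-73/24, -23/24)

Apply the ratio test: |a_{n+1}| / |a_n| = [n/(n+1)] · 3·64/(100·2), which tends to 24/25 as n → ∞.
The series converges when 24/25 · |z + 2| < 1, giving R = 25/24.
At z = -23/24: comparison with the harmonic series Σ 1/n shows the series diverges.
Endpoint z = -73/24: convergence follows from the alternating series test (terms decrease monotonically to 0).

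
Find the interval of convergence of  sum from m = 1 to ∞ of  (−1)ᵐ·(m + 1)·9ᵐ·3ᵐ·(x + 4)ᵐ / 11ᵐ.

By the ratio test, |a_{m+1}/a_m| = [((m+1) + 1)/(m + 1)] · 9·3/11 → 27/11.
Hence the series converges for |x + 4| < 1/(27/11) = 11/27, so the radius of convergence is 11/27.
Endpoint x = -97/27: the terms do not tend to 0, so the series diverges.
Endpoint x = -119/27: the m-th term does not approach 0; divergence by the term test.

(-119/27, -97/27)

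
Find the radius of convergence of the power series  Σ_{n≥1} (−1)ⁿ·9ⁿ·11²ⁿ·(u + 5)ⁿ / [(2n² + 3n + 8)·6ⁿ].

R = 2/363

By the ratio test, |a_{n+1}/a_n| = [(2n² + 3n + 8)/(2(n+1)² + 3(n+1) + 8)] · 9·121/6 → 363/2.
The series converges when 363/2 · |u + 5| < 1, giving R = 2/363.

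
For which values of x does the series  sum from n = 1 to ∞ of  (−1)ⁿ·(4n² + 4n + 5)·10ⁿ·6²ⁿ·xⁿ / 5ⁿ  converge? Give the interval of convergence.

(-1/72, 1/72)

Ratio test: |a_{n+1}/a_n| = [(4(n+1)² + 4(n+1) + 5)/(4n² + 4n + 5)] · 10·36/5 → 72 as n → ∞.
The series converges when 72 · |x| < 1, giving R = 1/72.
At x = 1/72: the terms have absolute value of order n², which does not tend to 0, so the series diverges by the divergence test.
Endpoint x = -1/72: the terms have absolute value of order n², which does not tend to 0, so the series diverges by the divergence test.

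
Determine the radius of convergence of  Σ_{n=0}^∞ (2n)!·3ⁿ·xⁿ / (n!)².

R = 1/12

The ratio of consecutive coefficients is (2n+1)·(2n+2)/(n+1)² · 3 → 12.
Hence the series converges for |x| < 1/(12) = 1/12, so the radius of convergence is 1/12.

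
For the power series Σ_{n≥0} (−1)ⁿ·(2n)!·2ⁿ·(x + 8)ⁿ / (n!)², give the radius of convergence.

R = 1/8

Apply the ratio test: |a_{n+1}| / |a_n| = (2n+1)·(2n+2)/(n+1)² · 2, which tends to 8 as n → ∞.
The series converges when 8 · |x + 8| < 1, giving R = 1/8.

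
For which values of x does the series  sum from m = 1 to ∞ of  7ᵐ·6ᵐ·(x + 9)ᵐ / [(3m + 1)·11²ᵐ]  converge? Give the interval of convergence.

[-499/42, -257/42)

Ratio test: |a_{m+1}/a_m| = [(3m + 1)/(3(m+1) + 1)] · 7·6/121 → 42/121 as m → ∞.
Hence the series converges for |x + 9| < 1/(42/121) = 121/42, so the radius of convergence is 121/42.
When x = -257/42, the terms behave like c/m; limit comparison with the harmonic series gives divergence.
Endpoint x = -499/42: an alternating series whose terms decrease to 0 in absolute value, so it converges by the Leibniz criterion.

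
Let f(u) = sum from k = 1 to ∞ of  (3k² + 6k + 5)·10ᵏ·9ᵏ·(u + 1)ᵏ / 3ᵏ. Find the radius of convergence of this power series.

R = 1/30

Ratio test: |a_{k+1}/a_k| = [(3(k+1)² + 6(k+1) + 5)/(3k² + 6k + 5)] · 10·9/3 → 30 as k → ∞.
Hence the series converges for |u + 1| < 1/(30) = 1/30, so the radius of convergence is 1/30.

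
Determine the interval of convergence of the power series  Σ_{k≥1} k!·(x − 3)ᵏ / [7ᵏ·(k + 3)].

Ratio test: |a_{k+1}/a_k| = (k+1) · 1/7 · (k + 3)/((k+1) + 3) → ∞ as k → ∞.
The ratio grows without bound, so the series diverges whenever (x − 3) ≠ 0; it converges only at x = 3. R = 0.

{3}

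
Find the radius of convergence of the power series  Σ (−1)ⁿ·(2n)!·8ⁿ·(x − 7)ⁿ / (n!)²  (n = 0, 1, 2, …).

R = 1/32

Apply the ratio test: |a_{n+1}| / |a_n| = (2n+1)·(2n+2)/(n+1)² · 8, which tends to 32 as n → ∞.
Convergence for |x − 7| · 32 < 1, i.e. |x − 7| < 1/32. So R = 1/32.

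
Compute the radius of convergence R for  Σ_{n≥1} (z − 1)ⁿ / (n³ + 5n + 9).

R = 1

The ratio of consecutive coefficients is (n³ + 5n + 9)/((n+1)³ + 5(n+1) + 9) → 1.
Convergence for |z − 1| < 1, so R = 1.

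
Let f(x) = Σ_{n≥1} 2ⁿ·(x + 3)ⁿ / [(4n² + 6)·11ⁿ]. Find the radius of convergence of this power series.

The ratio of consecutive coefficients is [(4n² + 6)/(4(n+1)² + 6)] · 2/11 → 2/11.
Convergence for |x + 3| · 2/11 < 1, i.e. |x + 3| < 11/2. So R = 11/2.

R = 11/2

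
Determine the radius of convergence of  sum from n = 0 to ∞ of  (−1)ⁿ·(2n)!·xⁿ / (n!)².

R = 1/4

Ratio test: |a_{n+1}/a_n| = (2n+1)·(2n+2)/(n+1)² → 4 as n → ∞.
Thus R = 1/(4) = 1/4.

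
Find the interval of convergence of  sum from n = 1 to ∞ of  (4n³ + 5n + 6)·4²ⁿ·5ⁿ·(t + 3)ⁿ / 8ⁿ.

The ratio of consecutive coefficients is [(4(n+1)³ + 5(n+1) + 6)/(4n³ + 5n + 6)] · 16·5/8 → 10.
The series converges when 10 · |t + 3| < 1, giving R = 1/10.
When t = -29/10, the terms do not tend to 0, so the series diverges.
Endpoint t = -31/10: the terms have absolute value of order n³, which does not tend to 0, so the series diverges by the divergence test.

(-31/10, -29/10)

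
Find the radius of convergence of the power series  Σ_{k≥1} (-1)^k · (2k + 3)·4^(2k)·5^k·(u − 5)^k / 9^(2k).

R = 81/80

Ratio test: |a_{k+1}/a_k| = [(2(k+1) + 3)/(2k + 3)] · 16·5/81 → 80/81 as k → ∞.
Hence the series converges for |u − 5| < 1/(80/81) = 81/80, so the radius of convergence is 81/80.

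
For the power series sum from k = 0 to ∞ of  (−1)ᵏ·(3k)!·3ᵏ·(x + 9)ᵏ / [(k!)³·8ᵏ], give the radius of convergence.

Apply the ratio test: |a_{k+1}| / |a_k| = (3k+1)·(3k+2)·(3k+3)/(k+1)³ · 3/8, which tends to 81/8 as k → ∞.
Thus R = 1/(81/8) = 8/81.

R = 8/81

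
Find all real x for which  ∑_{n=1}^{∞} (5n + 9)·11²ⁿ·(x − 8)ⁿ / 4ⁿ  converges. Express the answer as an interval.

(964/121, 972/121)

Ratio test: |a_{n+1}/a_n| = [(5(n+1) + 9)/(5n + 9)] · 121/4 → 121/4 as n → ∞.
Hence the series converges for |x − 8| < 1/(121/4) = 4/121, so the radius of convergence is 4/121.
When x = 972/121, the terms have absolute value of order n, which does not tend to 0, so the series diverges by the divergence test.
When x = 964/121, the terms have absolute value of order n, which does not tend to 0, so the series diverges by the divergence test.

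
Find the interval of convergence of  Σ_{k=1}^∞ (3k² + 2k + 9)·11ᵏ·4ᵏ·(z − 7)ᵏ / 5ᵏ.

(303/44, 313/44)

The ratio of consecutive coefficients is [(3(k+1)² + 2(k+1) + 9)/(3k² + 2k + 9)] · 11·4/5 → 44/5.
Convergence for |z − 7| · 44/5 < 1, i.e. |z − 7| < 5/44. So R = 5/44.
At z = 313/44: the terms have absolute value of order k², which does not tend to 0, so the series diverges by the divergence test.
When z = 303/44, the terms do not tend to 0, so the series diverges.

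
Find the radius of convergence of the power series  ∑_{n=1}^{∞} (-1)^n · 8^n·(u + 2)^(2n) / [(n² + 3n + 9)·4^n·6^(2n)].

Ratio test: |a_{n+1}/a_n| = [(n² + 3n + 9)/((n+1)² + 3(n+1) + 9)] · 8/(4·36) → 1/18 as n → ∞.
Successive powers of (u + 2) differ by 2, so the series converges when |u + 2|² · 1/18 < 1, i.e. |u + 2| < √(18). So R = 3√2.

R = 3√2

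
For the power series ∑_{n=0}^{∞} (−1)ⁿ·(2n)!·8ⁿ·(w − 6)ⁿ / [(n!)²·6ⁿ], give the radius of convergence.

Apply the ratio test: |a_{n+1}| / |a_n| = (2n+1)·(2n+2)/(n+1)² · 8/6, which tends to 16/3 as n → ∞.
Thus R = 1/(16/3) = 3/16.

R = 3/16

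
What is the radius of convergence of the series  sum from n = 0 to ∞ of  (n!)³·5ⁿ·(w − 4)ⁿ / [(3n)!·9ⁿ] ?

R = 243/5

Apply the ratio test: |a_{n+1}| / |a_n| = (n+1)³/[(3n+1)·(3n+2)·(3n+3)] · 5/9, which tends to 5/243 as n → ∞.
Hence the series converges for |w − 4| < 1/(5/243) = 243/5, so the radius of convergence is 243/5.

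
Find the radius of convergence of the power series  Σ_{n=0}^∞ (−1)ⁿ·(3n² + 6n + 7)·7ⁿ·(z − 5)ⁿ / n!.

R = ∞

Ratio test: |a_{n+1}/a_n| = (3(n+1)² + 6(n+1) + 7)/(3n² + 6n + 7) · 7 · 1/(n+1) → 0 as n → ∞.
Since the limit is 0 < 1 for every z, the series converges on all of ℝ and R = ∞.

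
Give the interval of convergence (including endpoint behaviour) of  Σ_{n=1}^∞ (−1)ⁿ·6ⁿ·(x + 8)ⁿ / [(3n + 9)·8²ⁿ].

(-56/3, 8/3]

The ratio of consecutive coefficients is [(3n + 9)/(3(n+1) + 9)] · 6/64 → 3/32.
The series converges when 3/32 · |x + 8| < 1, giving R = 32/3.
When x = 8/3, an alternating series whose terms decrease to 0 in absolute value, so it converges by the Leibniz criterion.
At x = -56/3: the terms are asymptotic to a nonzero constant times 1/n, so the series diverges by limit comparison with Σ 1/n.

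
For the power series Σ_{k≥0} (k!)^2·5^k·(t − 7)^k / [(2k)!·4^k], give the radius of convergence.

By the ratio test, |a_{k+1}/a_k| = (k+1)²/[(2k+1)·(2k+2)] · 5/4 → 5/16.
Convergence for |t − 7| · 5/16 < 1, i.e. |t − 7| < 16/5. So R = 16/5.

R = 16/5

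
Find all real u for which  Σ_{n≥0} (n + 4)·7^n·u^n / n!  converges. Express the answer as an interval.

The ratio of consecutive coefficients is ((n+1) + 4)/(n + 4) · 7 · 1/(n+1) → 0.
Since the limit is 0 < 1 for every u, the series converges on all of ℝ and R = ∞.

(−∞, ∞)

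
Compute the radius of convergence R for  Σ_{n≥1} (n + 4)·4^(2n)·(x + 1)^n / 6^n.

R = 3/8

By the ratio test, |a_{n+1}/a_n| = [((n+1) + 4)/(n + 4)] · 16/6 → 8/3.
Thus R = 1/(8/3) = 3/8.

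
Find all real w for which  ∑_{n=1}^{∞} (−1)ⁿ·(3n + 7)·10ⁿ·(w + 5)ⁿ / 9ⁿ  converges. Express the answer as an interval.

By the ratio test, |a_{n+1}/a_n| = [(3(n+1) + 7)/(3n + 7)] · 10/9 → 10/9.
Hence the series converges for |w + 5| < 1/(10/9) = 9/10, so the radius of convergence is 9/10.
Endpoint w = -41/10: the terms have absolute value of order n, which does not tend to 0, so the series diverges by the divergence test.
Endpoint w = -59/10: the terms do not tend to 0, so the series diverges.

(-59/10, -41/10)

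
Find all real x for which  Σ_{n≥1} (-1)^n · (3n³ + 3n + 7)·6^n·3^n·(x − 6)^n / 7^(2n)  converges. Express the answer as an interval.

(59/18, 157/18)

The ratio of consecutive coefficients is [(3(n+1)³ + 3(n+1) + 7)/(3n³ + 3n + 7)] · 6·3/49 → 18/49.
Thus R = 1/(18/49) = 49/18.
At x = 157/18: the terms have absolute value of order n³, which does not tend to 0, so the series diverges by the divergence test.
At x = 59/18: the terms have absolute value of order n³, which does not tend to 0, so the series diverges by the divergence test.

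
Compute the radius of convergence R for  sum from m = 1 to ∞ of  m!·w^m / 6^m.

R = 0

Apply the ratio test: |a_{m+1}| / |a_m| = (m+1) · 1/6, which tends to ∞ as m → ∞.
Since the ratio → ∞, the series diverges for every w ≠ 0, and R = 0.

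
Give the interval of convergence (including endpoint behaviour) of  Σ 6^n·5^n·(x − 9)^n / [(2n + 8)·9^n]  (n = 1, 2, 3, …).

By the ratio test, |a_{n+1}/a_n| = [(2n + 8)/(2(n+1) + 8)] · 6·5/9 → 10/3.
Convergence for |x − 9| · 10/3 < 1, i.e. |x − 9| < 3/10. So R = 3/10.
Check x = 93/10: the terms are asymptotic to a nonzero constant times 1/n, so the series diverges by limit comparison with Σ 1/n.
Check x = 87/10: the terms alternate in sign and decrease monotonically to 0 in absolute value (size ~ c/n), so the alternating series test gives convergence.

[87/10, 93/10)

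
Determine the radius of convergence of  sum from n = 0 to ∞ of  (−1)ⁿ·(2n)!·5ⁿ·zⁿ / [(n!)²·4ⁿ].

The ratio of consecutive coefficients is (2n+1)·(2n+2)/(n+1)² · 5/4 → 5.
Thus R = 1/(5) = 1/5.

R = 1/5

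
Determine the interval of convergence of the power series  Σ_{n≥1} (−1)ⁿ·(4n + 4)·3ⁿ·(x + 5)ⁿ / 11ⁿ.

(-26/3, -4/3)

Apply the ratio test: |a_{n+1}| / |a_n| = [(4(n+1) + 4)/(4n + 4)] · 3/11, which tends to 3/11 as n → ∞.
Hence the series converges for |x + 5| < 1/(3/11) = 11/3, so the radius of convergence is 11/3.
When x = -4/3, the n-th term does not approach 0; divergence by the term test.
Endpoint x = -26/3: the terms do not tend to 0, so the series diverges.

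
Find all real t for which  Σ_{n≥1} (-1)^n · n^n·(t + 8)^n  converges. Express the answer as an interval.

{-8}

Applying the root test, |a_n|^(1/n) = n → ∞.
The root grows without bound, so R = 0 (convergence only at t = -8).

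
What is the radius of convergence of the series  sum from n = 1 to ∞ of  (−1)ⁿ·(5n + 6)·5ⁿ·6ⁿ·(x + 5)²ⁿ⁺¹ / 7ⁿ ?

R = √210/30

The ratio of consecutive coefficients is [(5(n+1) + 6)/(5n + 6)] · 5·6/7 → 30/7.
Since the exponent of (x + 5) increases by 2 each term, convergence requires |x + 5|² < 7/30, hence R = √210/30.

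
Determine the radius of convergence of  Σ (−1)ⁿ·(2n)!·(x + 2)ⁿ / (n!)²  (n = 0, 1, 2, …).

The ratio of consecutive coefficients is (2n+1)·(2n+2)/(n+1)² → 4.
The series converges when 4 · |x + 2| < 1, giving R = 1/4.

R = 1/4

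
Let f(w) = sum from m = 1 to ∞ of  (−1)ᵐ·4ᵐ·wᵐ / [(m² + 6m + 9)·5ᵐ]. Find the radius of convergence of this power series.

Apply the ratio test: |a_{m+1}| / |a_m| = [(m² + 6m + 9)/((m+1)² + 6(m+1) + 9)] · 4/5, which tends to 4/5 as m → ∞.
Convergence for |w| · 4/5 < 1, i.e. |w| < 5/4. So R = 5/4.

R = 5/4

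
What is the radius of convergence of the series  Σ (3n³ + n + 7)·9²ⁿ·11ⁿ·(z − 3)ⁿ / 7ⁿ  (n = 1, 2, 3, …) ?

R = 7/891

Apply the ratio test: |a_{n+1}| / |a_n| = [(3(n+1)³ + (n+1) + 7)/(3n³ + n + 7)] · 81·11/7, which tends to 891/7 as n → ∞.
Convergence for |z − 3| · 891/7 < 1, i.e. |z − 3| < 7/891. So R = 7/891.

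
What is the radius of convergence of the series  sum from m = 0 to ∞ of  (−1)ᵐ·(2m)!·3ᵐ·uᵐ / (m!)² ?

Ratio test: |a_{m+1}/a_m| = (2m+1)·(2m+2)/(m+1)² · 3 → 12 as m → ∞.
The series converges when 12 · |u| < 1, giving R = 1/12.

R = 1/12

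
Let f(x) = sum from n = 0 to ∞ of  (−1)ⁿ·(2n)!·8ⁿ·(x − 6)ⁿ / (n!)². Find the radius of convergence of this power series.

R = 1/32

By the ratio test, |a_{n+1}/a_n| = (2n+1)·(2n+2)/(n+1)² · 8 → 32.
Hence the series converges for |x − 6| < 1/(32) = 1/32, so the radius of convergence is 1/32.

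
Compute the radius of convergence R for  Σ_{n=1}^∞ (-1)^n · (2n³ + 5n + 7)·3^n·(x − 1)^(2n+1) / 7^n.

Apply the ratio test: |a_{n+1}| / |a_n| = [(2(n+1)³ + 5(n+1) + 7)/(2n³ + 5n + 7)] · 3/7, which tends to 3/7 as n → ∞.
Since the exponent of (x − 1) increases by 2 each term, convergence requires |x − 1|² < 7/3, hence R = √21/3.

R = √21/3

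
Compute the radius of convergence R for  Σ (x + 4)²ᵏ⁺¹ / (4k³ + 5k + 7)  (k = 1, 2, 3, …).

Apply the ratio test: |a_{k+1}| / |a_k| = (4k³ + 5k + 7)/(4(k+1)³ + 5(k+1) + 7), which tends to 1 as k → ∞.
Successive powers of (x + 4) differ by 2, so the series converges when |x + 4|² · 1 < 1, i.e. |x + 4| < √(1) = 1. So R = 1.

R = 1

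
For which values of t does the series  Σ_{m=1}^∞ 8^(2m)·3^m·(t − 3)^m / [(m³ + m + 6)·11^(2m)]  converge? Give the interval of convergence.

By the ratio test, |a_{m+1}/a_m| = [(m³ + m + 6)/((m+1)³ + (m+1) + 6)] · 64·3/121 → 192/121.
Hence the series converges for |t − 3| < 1/(192/121) = 121/192, so the radius of convergence is 121/192.
When t = 697/192, the terms are on the order of 1/m³, so the series converges absolutely by comparison with the p-series (p = 3 > 1).
Check t = 455/192: the series is dominated by a constant times Σ 1/m³, which converges (p = 3 > 1).

[455/192, 697/192]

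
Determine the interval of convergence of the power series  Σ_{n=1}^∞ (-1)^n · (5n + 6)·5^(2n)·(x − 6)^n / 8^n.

The ratio of consecutive coefficients is [(5(n+1) + 6)/(5n + 6)] · 25/8 → 25/8.
The series converges when 25/8 · |x − 6| < 1, giving R = 8/25.
Check x = 158/25: the n-th term does not approach 0; divergence by the term test.
Check x = 142/25: the terms do not tend to 0, so the series diverges.

(142/25, 158/25)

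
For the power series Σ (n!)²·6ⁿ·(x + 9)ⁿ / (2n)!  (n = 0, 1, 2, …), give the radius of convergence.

Apply the ratio test: |a_{n+1}| / |a_n| = (n+1)²/[(2n+1)·(2n+2)] · 6, which tends to 3/2 as n → ∞.
Hence the series converges for |x + 9| < 1/(3/2) = 2/3, so the radius of convergence is 2/3.

R = 2/3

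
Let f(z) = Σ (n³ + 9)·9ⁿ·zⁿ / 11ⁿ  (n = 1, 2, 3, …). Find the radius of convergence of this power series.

Ratio test: |a_{n+1}/a_n| = [((n+1)³ + 9)/(n³ + 9)] · 9/11 → 9/11 as n → ∞.
Convergence for |z| · 9/11 < 1, i.e. |z| < 11/9. So R = 11/9.

R = 11/9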